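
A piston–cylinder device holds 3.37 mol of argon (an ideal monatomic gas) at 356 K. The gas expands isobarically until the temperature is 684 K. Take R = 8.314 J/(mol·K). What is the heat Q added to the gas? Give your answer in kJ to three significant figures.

Q ≈ 23.0 kJ

Isobaric: W = nRΔT = (3.37)(8.314)(328) = 9190 J.
ΔU = nCᵥΔT with Cᵥ = 3R/2: ΔU = (3.37)(12.47)(328) = 13785 J.
Q = ΔU + W = 13785 + 9190 = 22975 J.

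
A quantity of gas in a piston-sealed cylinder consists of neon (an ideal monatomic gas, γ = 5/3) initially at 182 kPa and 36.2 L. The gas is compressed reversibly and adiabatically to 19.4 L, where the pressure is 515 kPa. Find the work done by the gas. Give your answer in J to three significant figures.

Adiabatic: W = (P₁V₁ − P₂V₂)/(γ − 1) with γ = 5/3.
P₁V₁ = 6588 J, P₂V₂ = 9991 J.
W = (6588 − 9991) / 0.6667 = -5104 J.

W ≈ -5100 J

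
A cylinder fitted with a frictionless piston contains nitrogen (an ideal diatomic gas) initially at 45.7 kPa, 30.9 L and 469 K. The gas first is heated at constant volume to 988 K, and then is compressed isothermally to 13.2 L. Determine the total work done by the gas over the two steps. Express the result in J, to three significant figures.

Step 1 (isochoric): W = 0 (constant volume).
After step 1: P = 96.27 kPa (V unchanged).
Step 2 (isothermal): W = P₁V₁ ln(V₂/V₁) = (2975) ln(13.2/30.9) = -2530 J.
W_total = 0 − 2530 = -2530 J.

W_total ≈ -2530 J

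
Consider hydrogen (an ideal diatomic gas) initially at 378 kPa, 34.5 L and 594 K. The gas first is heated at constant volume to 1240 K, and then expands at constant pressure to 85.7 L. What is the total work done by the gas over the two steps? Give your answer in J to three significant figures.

W_total ≈ 40400 J

Step 1 (isochoric): W = 0 (constant volume).
After step 1: P = 789.1 kPa (V unchanged).
Step 2 (isobaric): W = PΔV = (789.1 kPa)(85.7 − 34.5 L) = 40401 J.
W_total = 0 + 40401 = 40401 J.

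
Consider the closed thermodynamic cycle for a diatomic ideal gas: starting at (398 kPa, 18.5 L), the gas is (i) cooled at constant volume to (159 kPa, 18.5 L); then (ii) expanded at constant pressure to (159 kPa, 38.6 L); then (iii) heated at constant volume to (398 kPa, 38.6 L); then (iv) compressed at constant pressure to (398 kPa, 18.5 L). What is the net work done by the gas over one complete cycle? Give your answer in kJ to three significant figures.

W_net ≈ -4.80 kJ

Constant-volume legs do no work.
W(ii) = (159)(38.6 − 18.5) = 3196 J; W(iv) = (398)(18.5 − 38.6) = -8000 J.
W_net = 3196 − 8000 = -4804 J (the counter-clockwise enclosed area).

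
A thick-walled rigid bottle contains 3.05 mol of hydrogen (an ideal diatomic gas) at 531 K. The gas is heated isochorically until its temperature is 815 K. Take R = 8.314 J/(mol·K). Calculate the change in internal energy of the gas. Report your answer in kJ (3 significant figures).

Constant volume ⇒ W = 0, so Q = ΔU = nCᵥΔT with Cᵥ = 5R/2 = 20.79 J/(mol·K).
ΔU = (3.05)(20.79)(815 − 531) = 18004 J.

ΔU ≈ 18.0 kJ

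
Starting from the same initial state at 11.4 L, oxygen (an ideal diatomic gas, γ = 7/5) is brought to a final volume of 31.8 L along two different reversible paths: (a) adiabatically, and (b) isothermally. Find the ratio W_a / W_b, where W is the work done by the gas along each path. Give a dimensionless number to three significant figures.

W_a / W_b ≈ 0.820

Path (a) adiabatic: W = P₁V₁(1 − (V₁/V₂)^(γ−1))/(γ−1) → W_a/(P₁V₁) = 0.8414.
Path (b) isothermal: W = P₁V₁ ln(V₂/V₁) → W_b/(P₁V₁) = 1.026.
W_a / W_b = 0.8414 / 1.026 = 0.8202.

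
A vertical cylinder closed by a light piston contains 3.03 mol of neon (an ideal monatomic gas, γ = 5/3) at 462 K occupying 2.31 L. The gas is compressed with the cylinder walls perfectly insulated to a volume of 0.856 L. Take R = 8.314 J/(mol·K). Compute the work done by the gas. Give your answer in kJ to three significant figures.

W ≈ -16.4 kJ

Adiabatic: TV^(γ−1) = const with γ = 5/3.
T₂ = T₁ (V₁/V₂)^(γ−1) = 462 × (2.31/0.856)^0.667 = 462 × 1.938 = 895.5 K.
W_by = nCᵥ(T₁ − T₂) = (3.03)(12.47)(462 − 895.5) = -16381 J.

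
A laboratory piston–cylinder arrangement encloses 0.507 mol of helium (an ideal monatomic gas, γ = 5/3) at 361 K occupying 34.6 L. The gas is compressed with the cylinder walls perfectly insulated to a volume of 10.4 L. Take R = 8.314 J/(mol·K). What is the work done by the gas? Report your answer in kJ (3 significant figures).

W ≈ -2.80 kJ

Adiabatic: TV^(γ−1) = const with γ = 5/3.
T₂ = T₁ (V₁/V₂)^(γ−1) = 361 × (34.6/10.4)^0.667 = 361 × 2.229 = 804.5 K.
W_by = nCᵥ(T₁ − T₂) = (0.507)(12.47)(361 − 804.5) = -2804 J.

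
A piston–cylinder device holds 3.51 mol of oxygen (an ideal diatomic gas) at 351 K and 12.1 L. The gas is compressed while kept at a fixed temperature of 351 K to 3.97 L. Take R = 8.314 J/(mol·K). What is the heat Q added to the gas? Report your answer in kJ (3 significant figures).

Isothermal ⇒ ΔU = 0, so Q = W = nRT ln(V₂/V₁).
Q = (3.51)(8.314)(351) ln(3.97/12.1) = 10243 × -1.114 = -11415 J.

Q ≈ -11.4 kJ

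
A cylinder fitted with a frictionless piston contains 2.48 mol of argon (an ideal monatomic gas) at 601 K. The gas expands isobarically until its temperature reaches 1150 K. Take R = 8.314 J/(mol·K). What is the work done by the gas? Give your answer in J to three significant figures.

W ≈ 11300 J

Isobaric: W = P ΔV = nR ΔT.
W = (2.48)(8.314)(1150 − 601) = 11320 J.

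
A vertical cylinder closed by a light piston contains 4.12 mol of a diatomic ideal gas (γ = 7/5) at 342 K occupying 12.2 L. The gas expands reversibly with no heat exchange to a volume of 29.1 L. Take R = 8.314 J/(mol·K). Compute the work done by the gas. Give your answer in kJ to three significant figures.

Adiabatic: TV^(γ−1) = const with γ = 7/5.
T₂ = T₁ (V₁/V₂)^(γ−1) = 342 × (12.2/29.1)^0.4 = 342 × 0.7063 = 241.6 K.
W_by = nCᵥ(T₁ − T₂) = (4.12)(20.79)(342 − 241.6) = 8602 J.

W ≈ 8.60 kJ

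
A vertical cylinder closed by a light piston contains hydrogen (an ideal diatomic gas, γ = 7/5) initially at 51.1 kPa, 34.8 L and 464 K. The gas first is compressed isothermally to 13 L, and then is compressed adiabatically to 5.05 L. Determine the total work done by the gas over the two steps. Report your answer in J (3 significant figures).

Step 1 (isothermal): W = P₁V₁ ln(V₂/V₁) = (1778) ln(13/34.8) = -1751 J.
After step 1: P = 136.8 kPa, V = 13 L, T = 464 K.
Step 2 (adiabatic): W = (P₁V₁ − P₂V₂)/(γ−1) = (1778 − 2596)/0.4 = -2044 J.
W_total = -1751 − 2044 = -3795 J.

W_total ≈ -3790 J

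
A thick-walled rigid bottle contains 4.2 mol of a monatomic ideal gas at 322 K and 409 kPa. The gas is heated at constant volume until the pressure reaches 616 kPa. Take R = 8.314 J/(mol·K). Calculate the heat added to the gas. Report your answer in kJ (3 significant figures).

Constant volume ⇒ W = 0, so Q = ΔU = nCᵥΔT with Cᵥ = 3R/2 = 12.47 J/(mol·K).
At constant V, T₂/T₁ = P₂/P₁ ⇒ ΔT = T₁(P₂/P₁ − 1) = 322·(616/409 − 1) = 163 K.
ΔU = (4.2)(12.47)(163) = 8536 J.

Q ≈ 8.54 kJ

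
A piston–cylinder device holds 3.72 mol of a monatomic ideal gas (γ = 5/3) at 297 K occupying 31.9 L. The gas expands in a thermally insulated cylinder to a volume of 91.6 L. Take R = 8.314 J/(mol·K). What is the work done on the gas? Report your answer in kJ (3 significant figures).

Adiabatic: TV^(γ−1) = const with γ = 5/3.
T₂ = T₁ (V₁/V₂)^(γ−1) = 297 × (31.9/91.6)^0.667 = 297 × 0.495 = 147 K.
W_by = nCᵥ(T₁ − T₂) = (3.72)(12.47)(297 − 147) = 6958 J.
Work on gas = −W_by = -6958 J.

W ≈ -6.96 kJ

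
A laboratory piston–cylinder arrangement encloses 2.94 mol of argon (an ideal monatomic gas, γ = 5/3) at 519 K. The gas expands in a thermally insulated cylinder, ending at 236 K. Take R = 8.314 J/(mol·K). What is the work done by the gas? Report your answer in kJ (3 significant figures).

Adiabatic ⇒ Q = 0, so W_by = −ΔU = nCᵥ(T₁ − T₂).
Cᵥ = 3R/2 = 12.47 J/(mol·K).
W = (2.94)(12.47)(519 − 236) = 10376 J.

W ≈ 10.4 kJ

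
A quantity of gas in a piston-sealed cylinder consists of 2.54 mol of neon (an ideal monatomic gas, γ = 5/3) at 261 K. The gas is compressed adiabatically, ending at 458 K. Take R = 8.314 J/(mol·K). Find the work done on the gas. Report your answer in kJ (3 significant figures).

Adiabatic ⇒ Q = 0, so W_by = −ΔU = nCᵥ(T₁ − T₂).
Cᵥ = 3R/2 = 12.47 J/(mol·K).
W = (2.54)(12.47)(261 − 458) = -6240 J.
Work on gas = −W_by = 6240 J.

W ≈ 6.24 kJ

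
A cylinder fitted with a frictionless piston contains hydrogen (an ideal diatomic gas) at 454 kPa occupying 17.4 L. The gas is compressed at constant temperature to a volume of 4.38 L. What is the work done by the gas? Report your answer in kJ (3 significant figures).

Isothermal: W = nRT ln(V₂/V₁) = P₁V₁ ln(V₂/V₁).
P₁V₁ = (454 kPa)(17.4 L) = 7900 J.
W = 7900 × ln(4.38/17.4) = 7900 × -1.379
W_by_gas = -10897 J.

W ≈ -10.9 kJ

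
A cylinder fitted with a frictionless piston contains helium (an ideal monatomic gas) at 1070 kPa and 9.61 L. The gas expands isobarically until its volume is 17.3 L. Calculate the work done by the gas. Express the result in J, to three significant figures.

Isobaric: W = P ΔV.
W = (1070 kPa)(17.3 − 9.61 L) = (1070)(7.69) = 8228 J.

W ≈ 8230 J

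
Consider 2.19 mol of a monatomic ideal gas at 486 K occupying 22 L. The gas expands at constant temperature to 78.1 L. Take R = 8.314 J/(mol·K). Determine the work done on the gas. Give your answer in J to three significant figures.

Isothermal: W = nRT ln(V₂/V₁).
W = (2.19)(8.314)(486) × ln(78.1/22)
  = 8849 × 1.267
W_by_gas = 11211 J; work on gas = −W_by = -11211 J.

W ≈ -11200 J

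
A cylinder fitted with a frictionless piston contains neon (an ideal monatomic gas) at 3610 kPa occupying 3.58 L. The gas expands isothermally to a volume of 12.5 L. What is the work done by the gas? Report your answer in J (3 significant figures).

W ≈ 16200 J

Isothermal: W = nRT ln(V₂/V₁) = P₁V₁ ln(V₂/V₁).
P₁V₁ = (3610 kPa)(3.58 L) = 12924 J.
W = 12924 × ln(12.5/3.58) = 12924 × 1.25
W_by_gas = 16159 J.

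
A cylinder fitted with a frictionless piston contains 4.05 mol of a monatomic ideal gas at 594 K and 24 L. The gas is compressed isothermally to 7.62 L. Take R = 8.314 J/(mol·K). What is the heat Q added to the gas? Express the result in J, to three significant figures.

Isothermal ⇒ ΔU = 0, so Q = W = nRT ln(V₂/V₁).
Q = (4.05)(8.314)(594) ln(7.62/24) = 20001 × -1.147 = -22947 J.

Q ≈ -22900 J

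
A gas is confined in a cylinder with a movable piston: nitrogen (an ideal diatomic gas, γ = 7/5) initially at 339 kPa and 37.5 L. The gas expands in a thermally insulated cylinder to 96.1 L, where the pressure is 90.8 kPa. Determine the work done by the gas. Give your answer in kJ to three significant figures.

Adiabatic: W = (P₁V₁ − P₂V₂)/(γ − 1) with γ = 7/5.
P₁V₁ = 12712 J, P₂V₂ = 8726 J.
W = (12712 − 8726) / 0.4 = 9967 J.

W ≈ 9.97 kJ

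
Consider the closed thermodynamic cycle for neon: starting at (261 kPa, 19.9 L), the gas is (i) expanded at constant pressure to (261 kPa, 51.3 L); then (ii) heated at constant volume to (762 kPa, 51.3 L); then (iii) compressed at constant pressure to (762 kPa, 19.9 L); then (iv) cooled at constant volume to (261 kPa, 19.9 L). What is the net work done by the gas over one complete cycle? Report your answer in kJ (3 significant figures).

W_net ≈ -15.7 kJ

Constant-volume legs do no work.
W(i) = (261)(51.3 − 19.9) = 8195 J; W(iii) = (762)(19.9 − 51.3) = -23927 J.
W_net = 8195 − 23927 = -15731 J (the counter-clockwise enclosed area).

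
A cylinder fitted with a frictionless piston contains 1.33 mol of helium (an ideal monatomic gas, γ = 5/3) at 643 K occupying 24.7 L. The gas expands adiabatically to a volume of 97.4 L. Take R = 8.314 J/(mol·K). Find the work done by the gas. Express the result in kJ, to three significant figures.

Adiabatic: TV^(γ−1) = const with γ = 5/3.
T₂ = T₁ (V₁/V₂)^(γ−1) = 643 × (24.7/97.4)^0.667 = 643 × 0.4006 = 257.6 K.
W_by = nCᵥ(T₁ − T₂) = (1.33)(12.47)(643 − 257.6) = 6392 J.

W ≈ 6.39 kJ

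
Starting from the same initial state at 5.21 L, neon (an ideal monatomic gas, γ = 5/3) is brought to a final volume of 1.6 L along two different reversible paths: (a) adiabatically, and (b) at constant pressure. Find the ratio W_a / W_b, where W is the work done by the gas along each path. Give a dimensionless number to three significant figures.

Path (a) adiabatic: W = P₁V₁(1 − (V₁/V₂)^(γ−1))/(γ−1) → W_a/(P₁V₁) = -1.795.
Path (b) isobaric: W = P₁(V₂ − V₁) → W_b/(P₁V₁) = -0.6929.
W_a / W_b = -1.795 / -0.6929 = 2.591.

W_a / W_b ≈ 2.59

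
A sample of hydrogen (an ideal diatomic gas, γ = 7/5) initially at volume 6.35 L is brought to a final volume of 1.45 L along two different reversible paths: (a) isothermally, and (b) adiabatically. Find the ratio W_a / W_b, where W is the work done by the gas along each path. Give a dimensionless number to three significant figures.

Path (a) isothermal: W = P₁V₁ ln(V₂/V₁) → W_a/(P₁V₁) = -1.477.
Path (b) adiabatic: W = P₁V₁(1 − (V₁/V₂)^(γ−1))/(γ−1) → W_b/(P₁V₁) = -2.013.
W_a / W_b = -1.477 / -2.013 = 0.7335.

W_a / W_b ≈ 0.734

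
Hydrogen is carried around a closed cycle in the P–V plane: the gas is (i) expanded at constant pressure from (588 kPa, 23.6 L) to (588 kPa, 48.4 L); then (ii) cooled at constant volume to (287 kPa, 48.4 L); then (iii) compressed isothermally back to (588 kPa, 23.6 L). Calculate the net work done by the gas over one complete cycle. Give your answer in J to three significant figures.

W_net ≈ 4610 J

Leg (i): W = PΔV = (588)(48.4 − 23.6) = 14582 J.
Leg (ii): W = 0.
Leg (iii): W = PᵢVᵢ ln(V_f/Vᵢ) = (13891) ln(23.6/48.4) = -9977 J.
W_net = 14582 − 9977 = 4605 J.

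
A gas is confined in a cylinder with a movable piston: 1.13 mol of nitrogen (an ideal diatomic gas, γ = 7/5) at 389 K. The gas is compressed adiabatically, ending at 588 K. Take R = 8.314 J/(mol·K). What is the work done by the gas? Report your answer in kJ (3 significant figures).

Adiabatic ⇒ Q = 0, so W_by = −ΔU = nCᵥ(T₁ − T₂).
Cᵥ = 5R/2 = 20.79 J/(mol·K).
W = (1.13)(20.79)(389 − 588) = -4674 J.

W ≈ -4.67 kJ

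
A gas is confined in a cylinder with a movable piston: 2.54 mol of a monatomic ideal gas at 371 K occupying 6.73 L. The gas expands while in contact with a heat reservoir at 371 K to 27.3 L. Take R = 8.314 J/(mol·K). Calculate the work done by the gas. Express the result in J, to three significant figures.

Isothermal: W = nRT ln(V₂/V₁).
W = (2.54)(8.314)(371) × ln(27.3/6.73)
  = 7835 × 1.4
W_by_gas = 10971 J.

W ≈ 11000 J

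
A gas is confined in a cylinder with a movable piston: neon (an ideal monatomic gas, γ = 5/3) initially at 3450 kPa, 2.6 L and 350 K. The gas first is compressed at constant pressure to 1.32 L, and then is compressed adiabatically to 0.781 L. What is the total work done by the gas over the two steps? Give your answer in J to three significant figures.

Step 1 (isobaric): W = PΔV = (3450 kPa)(1.32 − 2.6 L) = -4416 J.
After step 1: P = 3450 kPa, V = 1.32 L, T = 177.7 K.
Step 2 (adiabatic): W = (P₁V₁ − P₂V₂)/(γ−1) = (4554 − 6462)/0.667 = -2861 J.
W_total = -4416 − 2861 = -7277 J.

W_total ≈ -7280 J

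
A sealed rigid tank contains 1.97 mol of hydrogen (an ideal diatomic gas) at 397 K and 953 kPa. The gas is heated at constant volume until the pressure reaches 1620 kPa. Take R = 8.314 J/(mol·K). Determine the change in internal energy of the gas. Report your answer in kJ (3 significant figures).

ΔU ≈ 11.4 kJ

Constant volume ⇒ W = 0, so Q = ΔU = nCᵥΔT with Cᵥ = 5R/2 = 20.79 J/(mol·K).
At constant V, T₂/T₁ = P₂/P₁ ⇒ ΔT = T₁(P₂/P₁ − 1) = 397·(1620/953 − 1) = 277.9 K.
ΔU = (1.97)(20.79)(277.9) = 11377 J.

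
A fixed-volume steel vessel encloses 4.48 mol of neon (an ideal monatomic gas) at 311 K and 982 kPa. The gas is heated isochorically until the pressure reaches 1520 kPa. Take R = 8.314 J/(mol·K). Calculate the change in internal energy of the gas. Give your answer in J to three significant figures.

Constant volume ⇒ W = 0, so Q = ΔU = nCᵥΔT with Cᵥ = 3R/2 = 12.47 J/(mol·K).
At constant V, T₂/T₁ = P₂/P₁ ⇒ ΔT = T₁(P₂/P₁ − 1) = 311·(1520/982 − 1) = 170.4 K.
ΔU = (4.48)(12.47)(170.4) = 9519 J.

ΔU ≈ 9520 J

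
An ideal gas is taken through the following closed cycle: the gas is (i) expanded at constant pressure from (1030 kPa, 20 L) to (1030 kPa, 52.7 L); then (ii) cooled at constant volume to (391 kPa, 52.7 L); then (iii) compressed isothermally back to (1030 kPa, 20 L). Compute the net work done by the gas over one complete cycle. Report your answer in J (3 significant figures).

W_net ≈ 13700 J

Leg (i): W = PΔV = (1030)(52.7 − 20) = 33681 J.
Leg (ii): W = 0.
Leg (iii): W = PᵢVᵢ ln(V_f/Vᵢ) = (20606) ln(20/52.7) = -19965 J.
W_net = 33681 − 19965 = 13716 J.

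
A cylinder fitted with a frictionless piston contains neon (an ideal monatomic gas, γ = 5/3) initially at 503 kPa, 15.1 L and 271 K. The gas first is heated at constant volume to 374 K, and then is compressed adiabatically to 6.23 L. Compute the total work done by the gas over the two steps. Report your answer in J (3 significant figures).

Step 1 (isochoric): W = 0 (constant volume).
After step 1: P = 694.2 kPa (V unchanged).
Step 2 (adiabatic): W = (P₁V₁ − P₂V₂)/(γ−1) = (10482 − 18914)/0.667 = -12647 J.
W_total = 0 − 12647 = -12647 J.

W_total ≈ -12600 J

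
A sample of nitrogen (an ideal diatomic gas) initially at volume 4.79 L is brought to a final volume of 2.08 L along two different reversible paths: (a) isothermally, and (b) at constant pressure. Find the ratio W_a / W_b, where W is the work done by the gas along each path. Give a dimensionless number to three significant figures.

Path (a) isothermal: W = P₁V₁ ln(V₂/V₁) → W_a/(P₁V₁) = -0.8342.
Path (b) isobaric: W = P₁(V₂ − V₁) → W_b/(P₁V₁) = -0.5658.
W_a / W_b = -0.8342 / -0.5658 = 1.474.

W_a / W_b ≈ 1.47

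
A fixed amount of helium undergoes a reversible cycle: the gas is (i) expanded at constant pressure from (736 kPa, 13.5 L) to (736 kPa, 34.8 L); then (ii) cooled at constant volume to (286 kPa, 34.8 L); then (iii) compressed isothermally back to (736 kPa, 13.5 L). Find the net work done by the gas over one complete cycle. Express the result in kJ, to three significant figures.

W_net ≈ 6.25 kJ

Leg (i): W = PΔV = (736)(34.8 − 13.5) = 15677 J.
Leg (ii): W = 0.
Leg (iii): W = PᵢVᵢ ln(V_f/Vᵢ) = (9953) ln(13.5/34.8) = -9425 J.
W_net = 15677 − 9425 = 6252 J.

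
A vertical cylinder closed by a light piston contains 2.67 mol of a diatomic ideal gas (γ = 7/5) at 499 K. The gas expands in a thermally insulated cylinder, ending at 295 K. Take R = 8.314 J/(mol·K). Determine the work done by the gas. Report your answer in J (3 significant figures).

Adiabatic ⇒ Q = 0, so W_by = −ΔU = nCᵥ(T₁ − T₂).
Cᵥ = 5R/2 = 20.79 J/(mol·K).
W = (2.67)(20.79)(499 − 295) = 11321 J.

W ≈ 11300 J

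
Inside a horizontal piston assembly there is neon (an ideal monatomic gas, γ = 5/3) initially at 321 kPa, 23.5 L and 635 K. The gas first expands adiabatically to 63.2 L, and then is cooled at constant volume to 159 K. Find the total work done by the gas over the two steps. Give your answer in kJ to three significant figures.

Step 1 (adiabatic): W = (P₁V₁ − P₂V₂)/(γ−1) = (7544 − 3901)/0.667 = 5464 J.
Step 2 (isochoric): W = 0 (constant volume).
W_total = 5464 + 0 = 5464 J.

W_total ≈ 5.46 kJ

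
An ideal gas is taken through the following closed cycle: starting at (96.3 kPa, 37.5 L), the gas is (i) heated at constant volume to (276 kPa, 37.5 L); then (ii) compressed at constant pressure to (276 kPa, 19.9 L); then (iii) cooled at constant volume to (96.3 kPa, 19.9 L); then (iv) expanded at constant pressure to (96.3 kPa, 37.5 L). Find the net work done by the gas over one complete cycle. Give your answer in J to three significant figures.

W_net ≈ -3160 J

Constant-volume legs do no work.
W(ii) = (276)(19.9 − 37.5) = -4858 J; W(iv) = (96.3)(37.5 − 19.9) = 1695 J.
W_net = -4858 + 1695 = -3163 J (the counter-clockwise enclosed area).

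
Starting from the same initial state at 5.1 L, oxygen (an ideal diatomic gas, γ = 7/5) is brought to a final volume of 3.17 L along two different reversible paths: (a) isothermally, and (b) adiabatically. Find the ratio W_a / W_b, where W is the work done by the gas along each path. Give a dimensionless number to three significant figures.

W_a / W_b ≈ 0.908

Path (a) isothermal: W = P₁V₁ ln(V₂/V₁) → W_a/(P₁V₁) = -0.4755.
Path (b) adiabatic: W = P₁V₁(1 − (V₁/V₂)^(γ−1))/(γ−1) → W_b/(P₁V₁) = -0.5237.
W_a / W_b = -0.4755 / -0.5237 = 0.9079.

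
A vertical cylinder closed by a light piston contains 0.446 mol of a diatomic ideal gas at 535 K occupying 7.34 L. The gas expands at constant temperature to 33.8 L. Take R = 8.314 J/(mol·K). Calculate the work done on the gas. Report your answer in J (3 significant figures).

Isothermal: W = nRT ln(V₂/V₁).
W = (0.446)(8.314)(535) × ln(33.8/7.34)
  = 1984 × 1.527
W_by_gas = 3030 J; work on gas = −W_by = -3030 J.

W ≈ -3030 J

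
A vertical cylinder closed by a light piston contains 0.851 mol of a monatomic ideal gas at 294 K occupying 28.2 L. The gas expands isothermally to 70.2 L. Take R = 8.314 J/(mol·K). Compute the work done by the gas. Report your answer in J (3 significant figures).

Isothermal: W = nRT ln(V₂/V₁).
W = (0.851)(8.314)(294) × ln(70.2/28.2)
  = 2080 × 0.912
W_by_gas = 1897 J.

W ≈ 1900 J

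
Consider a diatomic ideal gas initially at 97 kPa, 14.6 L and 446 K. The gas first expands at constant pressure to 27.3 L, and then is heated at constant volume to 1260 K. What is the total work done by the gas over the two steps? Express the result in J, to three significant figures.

Step 1 (isobaric): W = PΔV = (97 kPa)(27.3 − 14.6 L) = 1232 J.
Step 2 (isochoric): W = 0 (constant volume).
W_total = 1232 + 0 = 1232 J.

W_total ≈ 1230 J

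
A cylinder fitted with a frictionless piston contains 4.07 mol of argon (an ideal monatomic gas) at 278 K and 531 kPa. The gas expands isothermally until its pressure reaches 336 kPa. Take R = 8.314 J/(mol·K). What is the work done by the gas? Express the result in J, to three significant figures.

Isothermal process: W = nRT ln(V₂/V₁) = nRT ln(P₁/P₂).
W = (4.07)(8.314)(278) × ln(531/336)
  = 9407 × ln(1.58) = 9407 × 0.4577
W_by_gas = 4305 J.

W ≈ 4310 J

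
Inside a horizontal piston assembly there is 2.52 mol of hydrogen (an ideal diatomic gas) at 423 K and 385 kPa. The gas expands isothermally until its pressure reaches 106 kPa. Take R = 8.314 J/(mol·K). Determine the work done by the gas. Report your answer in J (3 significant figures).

W ≈ 11400 J

Isothermal process: W = nRT ln(V₂/V₁) = nRT ln(P₁/P₂).
W = (2.52)(8.314)(423) × ln(385/106)
  = 8862 × ln(3.632) = 8862 × 1.29
W_by_gas = 11431 J.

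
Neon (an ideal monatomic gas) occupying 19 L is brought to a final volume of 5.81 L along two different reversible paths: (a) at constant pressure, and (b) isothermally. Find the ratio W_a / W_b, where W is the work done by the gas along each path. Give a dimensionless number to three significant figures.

W_a / W_b ≈ 0.586

Path (a) isobaric: W = P₁(V₂ − V₁) → W_a/(P₁V₁) = -0.6942.
Path (b) isothermal: W = P₁V₁ ln(V₂/V₁) → W_b/(P₁V₁) = -1.185.
W_a / W_b = -0.6942 / -1.185 = 0.5859.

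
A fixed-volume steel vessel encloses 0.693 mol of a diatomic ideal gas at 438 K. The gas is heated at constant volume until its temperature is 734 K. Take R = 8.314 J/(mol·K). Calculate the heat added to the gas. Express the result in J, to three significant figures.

Q ≈ 4260 J

Constant volume ⇒ W = 0, so Q = ΔU = nCᵥΔT with Cᵥ = 5R/2 = 20.79 J/(mol·K).
ΔU = (0.693)(20.79)(734 − 438) = 4264 J.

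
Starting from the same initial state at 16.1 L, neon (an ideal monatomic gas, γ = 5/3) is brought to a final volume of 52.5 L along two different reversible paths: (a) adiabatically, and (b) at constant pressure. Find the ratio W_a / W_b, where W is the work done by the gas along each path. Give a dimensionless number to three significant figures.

W_a / W_b ≈ 0.362

Path (a) adiabatic: W = P₁V₁(1 − (V₁/V₂)^(γ−1))/(γ−1) → W_a/(P₁V₁) = 0.8179.
Path (b) isobaric: W = P₁(V₂ − V₁) → W_b/(P₁V₁) = 2.261.
W_a / W_b = 0.8179 / 2.261 = 0.3617.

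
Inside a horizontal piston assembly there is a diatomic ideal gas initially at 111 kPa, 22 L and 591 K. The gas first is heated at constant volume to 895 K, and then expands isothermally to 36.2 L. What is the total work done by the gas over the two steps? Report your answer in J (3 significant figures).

Step 1 (isochoric): W = 0 (constant volume).
After step 1: P = 168.1 kPa (V unchanged).
Step 2 (isothermal): W = P₁V₁ ln(V₂/V₁) = (3698) ln(36.2/22) = 1842 J.
W_total = 0 + 1842 = 1842 J.

W_total ≈ 1840 J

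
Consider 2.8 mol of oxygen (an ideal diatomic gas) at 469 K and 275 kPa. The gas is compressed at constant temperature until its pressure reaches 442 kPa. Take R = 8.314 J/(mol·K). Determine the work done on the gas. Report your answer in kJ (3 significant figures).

Isothermal process: W = nRT ln(V₂/V₁) = nRT ln(P₁/P₂).
W = (2.8)(8.314)(469) × ln(275/442)
  = 10918 × ln(0.6222) = 10918 × -0.4745
W_by_gas = -5181 J; work on gas = −W_by = 5181 J.

W ≈ 5.18 kJ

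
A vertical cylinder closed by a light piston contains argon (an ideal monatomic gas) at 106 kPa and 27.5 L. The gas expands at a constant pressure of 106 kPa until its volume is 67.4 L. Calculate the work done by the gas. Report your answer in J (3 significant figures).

W ≈ 4230 J

Isobaric: W = P ΔV.
W = (106 kPa)(67.4 − 27.5 L) = (106)(39.9) = 4229 J.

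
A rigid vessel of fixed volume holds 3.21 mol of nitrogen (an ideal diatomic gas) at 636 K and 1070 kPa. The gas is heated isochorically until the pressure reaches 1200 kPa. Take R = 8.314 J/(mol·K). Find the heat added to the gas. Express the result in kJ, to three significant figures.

Q ≈ 5.16 kJ

Constant volume ⇒ W = 0, so Q = ΔU = nCᵥΔT with Cᵥ = 5R/2 = 20.79 J/(mol·K).
At constant V, T₂/T₁ = P₂/P₁ ⇒ ΔT = T₁(P₂/P₁ − 1) = 636·(1200/1070 − 1) = 77.27 K.
ΔU = (3.21)(20.79)(77.27) = 5156 J.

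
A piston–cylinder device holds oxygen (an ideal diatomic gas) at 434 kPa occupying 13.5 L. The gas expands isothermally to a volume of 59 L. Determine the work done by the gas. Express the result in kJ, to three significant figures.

Isothermal: W = nRT ln(V₂/V₁) = P₁V₁ ln(V₂/V₁).
P₁V₁ = (434 kPa)(13.5 L) = 5859 J.
W = 5859 × ln(59/13.5) = 5859 × 1.475
W_by_gas = 8641 J.

W ≈ 8.64 kJ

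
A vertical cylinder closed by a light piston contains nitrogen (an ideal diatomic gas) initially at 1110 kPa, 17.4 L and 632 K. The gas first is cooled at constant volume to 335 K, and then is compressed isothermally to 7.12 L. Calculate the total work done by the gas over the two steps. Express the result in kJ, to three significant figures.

Step 1 (isochoric): W = 0 (constant volume).
After step 1: P = 588.4 kPa (V unchanged).
Step 2 (isothermal): W = P₁V₁ ln(V₂/V₁) = (10238) ln(7.12/17.4) = -9148 J.
W_total = 0 − 9148 = -9148 J.

W_total ≈ -9.15 kJ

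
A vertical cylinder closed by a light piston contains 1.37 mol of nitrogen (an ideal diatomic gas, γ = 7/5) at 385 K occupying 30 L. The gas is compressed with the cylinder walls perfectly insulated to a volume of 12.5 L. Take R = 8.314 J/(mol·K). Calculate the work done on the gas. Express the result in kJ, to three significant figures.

Adiabatic: TV^(γ−1) = const with γ = 7/5.
T₂ = T₁ (V₁/V₂)^(γ−1) = 385 × (30/12.5)^0.4 = 385 × 1.419 = 546.4 K.
W_by = nCᵥ(T₁ − T₂) = (1.37)(20.79)(385 − 546.4) = -4597 J.
Work on gas = −W_by = 4597 J.

W ≈ 4.60 kJ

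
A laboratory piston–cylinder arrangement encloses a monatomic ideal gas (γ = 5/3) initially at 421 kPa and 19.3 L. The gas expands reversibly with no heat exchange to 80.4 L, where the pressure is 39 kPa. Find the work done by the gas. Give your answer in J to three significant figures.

Adiabatic: W = (P₁V₁ − P₂V₂)/(γ − 1) with γ = 5/3.
P₁V₁ = 8125 J, P₂V₂ = 3136 J.
W = (8125 − 3136) / 0.6667 = 7485 J.

W ≈ 7480 J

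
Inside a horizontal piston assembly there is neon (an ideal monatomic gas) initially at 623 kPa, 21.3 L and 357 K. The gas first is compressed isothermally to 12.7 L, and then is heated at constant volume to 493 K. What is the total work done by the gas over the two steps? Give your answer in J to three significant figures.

Step 1 (isothermal): W = P₁V₁ ln(V₂/V₁) = (13270) ln(12.7/21.3) = -6862 J.
Step 2 (isochoric): W = 0 (constant volume).
W_total = -6862 + 0 = -6862 J.

W_total ≈ -6860 J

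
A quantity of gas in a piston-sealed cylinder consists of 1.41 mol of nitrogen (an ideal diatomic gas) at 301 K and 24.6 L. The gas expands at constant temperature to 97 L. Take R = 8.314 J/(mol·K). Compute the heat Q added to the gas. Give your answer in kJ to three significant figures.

Q ≈ 4.84 kJ

Isothermal ⇒ ΔU = 0, so Q = W = nRT ln(V₂/V₁).
Q = (1.41)(8.314)(301) ln(97/24.6) = 3529 × 1.372 = 4841 J.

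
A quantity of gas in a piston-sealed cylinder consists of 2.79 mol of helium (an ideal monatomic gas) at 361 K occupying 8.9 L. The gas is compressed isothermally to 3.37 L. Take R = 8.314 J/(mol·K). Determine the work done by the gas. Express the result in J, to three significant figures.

Isothermal: W = nRT ln(V₂/V₁).
W = (2.79)(8.314)(361) × ln(3.37/8.9)
  = 8374 × -0.9711
W_by_gas = -8132 J.

W ≈ -8130 J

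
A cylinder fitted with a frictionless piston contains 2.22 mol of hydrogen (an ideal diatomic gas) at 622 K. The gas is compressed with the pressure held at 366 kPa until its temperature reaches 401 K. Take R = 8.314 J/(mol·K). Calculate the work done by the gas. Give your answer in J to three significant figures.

Isobaric: W = P ΔV = nR ΔT.
W = (2.22)(8.314)(401 − 622) = -4079 J.

W ≈ -4080 J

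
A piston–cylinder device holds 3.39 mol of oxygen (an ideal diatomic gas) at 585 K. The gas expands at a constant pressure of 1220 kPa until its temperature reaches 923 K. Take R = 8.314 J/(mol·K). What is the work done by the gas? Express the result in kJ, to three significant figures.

Isobaric: W = P ΔV = nR ΔT.
W = (3.39)(8.314)(923 − 585) = 9526 J.

W ≈ 9.53 kJ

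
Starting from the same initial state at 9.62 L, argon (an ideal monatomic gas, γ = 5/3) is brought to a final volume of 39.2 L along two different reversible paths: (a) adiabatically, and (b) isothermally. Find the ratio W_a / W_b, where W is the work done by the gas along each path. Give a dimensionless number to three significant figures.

Path (a) adiabatic: W = P₁V₁(1 − (V₁/V₂)^(γ−1))/(γ−1) → W_a/(P₁V₁) = 0.912.
Path (b) isothermal: W = P₁V₁ ln(V₂/V₁) → W_b/(P₁V₁) = 1.405.
W_a / W_b = 0.912 / 1.405 = 0.6492.

W_a / W_b ≈ 0.649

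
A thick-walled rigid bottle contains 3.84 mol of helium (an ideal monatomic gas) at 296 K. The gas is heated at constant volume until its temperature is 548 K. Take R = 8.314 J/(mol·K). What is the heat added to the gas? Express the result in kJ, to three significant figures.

Constant volume ⇒ W = 0, so Q = ΔU = nCᵥΔT with Cᵥ = 3R/2 = 12.47 J/(mol·K).
ΔU = (3.84)(12.47)(548 − 296) = 12068 J.

Q ≈ 12.1 kJ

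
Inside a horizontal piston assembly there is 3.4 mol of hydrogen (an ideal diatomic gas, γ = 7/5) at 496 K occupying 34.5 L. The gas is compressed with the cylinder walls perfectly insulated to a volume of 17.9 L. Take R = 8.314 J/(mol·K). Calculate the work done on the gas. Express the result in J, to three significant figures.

Adiabatic: TV^(γ−1) = const with γ = 7/5.
T₂ = T₁ (V₁/V₂)^(γ−1) = 496 × (34.5/17.9)^0.4 = 496 × 1.3 = 644.9 K.
W_by = nCᵥ(T₁ − T₂) = (3.4)(20.79)(496 − 644.9) = -10520 J.
Work on gas = −W_by = 10520 J.

W ≈ 10500 J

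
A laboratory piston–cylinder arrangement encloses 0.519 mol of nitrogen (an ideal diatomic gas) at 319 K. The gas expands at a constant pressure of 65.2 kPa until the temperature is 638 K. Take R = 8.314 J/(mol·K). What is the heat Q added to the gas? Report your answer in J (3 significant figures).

Isobaric: W = nRΔT = (0.519)(8.314)(319) = 1376 J.
ΔU = nCᵥΔT with Cᵥ = 5R/2: ΔU = (0.519)(20.79)(319) = 3441 J.
Q = ΔU + W = 3441 + 1376 = 4818 J.

Q ≈ 4820 J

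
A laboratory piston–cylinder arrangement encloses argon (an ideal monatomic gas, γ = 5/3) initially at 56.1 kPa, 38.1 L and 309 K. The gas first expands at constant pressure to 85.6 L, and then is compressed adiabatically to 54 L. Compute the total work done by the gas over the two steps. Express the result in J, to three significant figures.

W_total ≈ 75.0 J

Step 1 (isobaric): W = PΔV = (56.1 kPa)(85.6 − 38.1 L) = 2665 J.
After step 1: P = 56.1 kPa, V = 85.6 L, T = 694.2 K.
Step 2 (adiabatic): W = (P₁V₁ − P₂V₂)/(γ−1) = (4802 − 6529)/0.667 = -2590 J.
W_total = 2665 − 2590 = 75.02 J.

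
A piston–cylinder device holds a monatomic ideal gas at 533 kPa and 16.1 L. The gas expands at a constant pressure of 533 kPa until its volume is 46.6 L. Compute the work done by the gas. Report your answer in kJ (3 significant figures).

Isobaric: W = P ΔV.
W = (533 kPa)(46.6 − 16.1 L) = (533)(30.5) = 16256 J.

W ≈ 16.3 kJ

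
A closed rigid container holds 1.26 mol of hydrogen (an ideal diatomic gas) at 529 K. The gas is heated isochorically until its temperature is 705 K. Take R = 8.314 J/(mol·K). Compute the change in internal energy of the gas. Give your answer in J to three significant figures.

Constant volume ⇒ W = 0, so Q = ΔU = nCᵥΔT with Cᵥ = 5R/2 = 20.79 J/(mol·K).
ΔU = (1.26)(20.79)(705 − 529) = 4609 J.

ΔU ≈ 4610 J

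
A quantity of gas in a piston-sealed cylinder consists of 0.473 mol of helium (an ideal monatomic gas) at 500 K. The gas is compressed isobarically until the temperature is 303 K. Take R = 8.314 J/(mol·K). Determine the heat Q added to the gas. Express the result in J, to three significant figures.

Q ≈ -1940 J

Isobaric: W = nRΔT = (0.473)(8.314)(-197) = -774.7 J.
ΔU = nCᵥΔT with Cᵥ = 3R/2: ΔU = (0.473)(12.47)(-197) = -1162 J.
Q = ΔU + W = -1162 − 774.7 = -1937 J.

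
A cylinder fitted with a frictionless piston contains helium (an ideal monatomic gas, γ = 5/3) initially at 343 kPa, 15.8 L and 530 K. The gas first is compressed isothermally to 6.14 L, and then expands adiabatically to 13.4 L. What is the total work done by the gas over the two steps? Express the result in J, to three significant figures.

W_total ≈ -1820 J

Step 1 (isothermal): W = P₁V₁ ln(V₂/V₁) = (5419) ln(6.14/15.8) = -5122 J.
After step 1: P = 882.6 kPa, V = 6.14 L, T = 530 K.
Step 2 (adiabatic): W = (P₁V₁ − P₂V₂)/(γ−1) = (5419 − 3221)/0.667 = 3298 J.
W_total = -5122 + 3298 = -1825 J.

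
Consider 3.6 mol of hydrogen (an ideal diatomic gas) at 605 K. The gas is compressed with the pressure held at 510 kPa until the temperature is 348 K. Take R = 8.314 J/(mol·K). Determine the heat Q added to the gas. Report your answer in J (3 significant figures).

Isobaric: W = nRΔT = (3.6)(8.314)(-257) = -7692 J.
ΔU = nCᵥΔT with Cᵥ = 5R/2: ΔU = (3.6)(20.79)(-257) = -19230 J.
Q = ΔU + W = -19230 − 7692 = -26922 J.

Q ≈ -26900 J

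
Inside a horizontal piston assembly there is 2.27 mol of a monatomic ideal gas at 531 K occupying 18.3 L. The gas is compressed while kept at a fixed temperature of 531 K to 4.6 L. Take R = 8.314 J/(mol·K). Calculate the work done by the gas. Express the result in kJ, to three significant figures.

Isothermal: W = nRT ln(V₂/V₁).
W = (2.27)(8.314)(531) × ln(4.6/18.3)
  = 10021 × -1.381
W_by_gas = -13838 J.

W ≈ -13.8 kJ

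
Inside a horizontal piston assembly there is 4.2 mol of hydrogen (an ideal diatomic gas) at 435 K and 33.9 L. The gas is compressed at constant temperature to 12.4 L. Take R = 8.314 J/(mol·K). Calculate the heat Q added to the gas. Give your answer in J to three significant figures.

Isothermal ⇒ ΔU = 0, so Q = W = nRT ln(V₂/V₁).
Q = (4.2)(8.314)(435) ln(12.4/33.9) = 15190 × -1.006 = -15277 J.

Q ≈ -15300 J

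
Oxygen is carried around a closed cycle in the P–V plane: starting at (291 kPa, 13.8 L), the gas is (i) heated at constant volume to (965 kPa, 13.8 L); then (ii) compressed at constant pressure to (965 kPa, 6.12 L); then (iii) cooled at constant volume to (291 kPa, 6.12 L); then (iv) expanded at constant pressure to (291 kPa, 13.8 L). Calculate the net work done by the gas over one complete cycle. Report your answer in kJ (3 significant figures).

Constant-volume legs do no work.
W(ii) = (965)(6.12 − 13.8) = -7411 J; W(iv) = (291)(13.8 − 6.12) = 2235 J.
W_net = -7411 + 2235 = -5176 J (the counter-clockwise enclosed area).

W_net ≈ -5.18 kJ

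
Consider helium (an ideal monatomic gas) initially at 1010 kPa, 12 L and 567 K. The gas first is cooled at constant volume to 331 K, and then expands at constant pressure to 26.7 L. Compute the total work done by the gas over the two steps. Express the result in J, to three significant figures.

Step 1 (isochoric): W = 0 (constant volume).
After step 1: P = 589.6 kPa (V unchanged).
Step 2 (isobaric): W = PΔV = (589.6 kPa)(26.7 − 12 L) = 8667 J.
W_total = 0 + 8667 = 8667 J.

W_total ≈ 8670 J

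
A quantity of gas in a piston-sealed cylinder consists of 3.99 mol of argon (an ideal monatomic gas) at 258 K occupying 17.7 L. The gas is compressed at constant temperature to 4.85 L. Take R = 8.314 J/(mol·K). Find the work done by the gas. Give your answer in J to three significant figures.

Isothermal: W = nRT ln(V₂/V₁).
W = (3.99)(8.314)(258) × ln(4.85/17.7)
  = 8559 × -1.295
W_by_gas = -11080 J.

W ≈ -11100 J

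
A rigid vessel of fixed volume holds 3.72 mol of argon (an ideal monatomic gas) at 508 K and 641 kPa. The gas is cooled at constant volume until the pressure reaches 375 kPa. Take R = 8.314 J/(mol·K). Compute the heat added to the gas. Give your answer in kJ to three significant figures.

Constant volume ⇒ W = 0, so Q = ΔU = nCᵥΔT with Cᵥ = 3R/2 = 12.47 J/(mol·K).
At constant V, T₂/T₁ = P₂/P₁ ⇒ ΔT = T₁(P₂/P₁ − 1) = 508·(375/641 − 1) = -210.8 K.
ΔU = (3.72)(12.47)(-210.8) = -9780 J.

Q ≈ -9.78 kJ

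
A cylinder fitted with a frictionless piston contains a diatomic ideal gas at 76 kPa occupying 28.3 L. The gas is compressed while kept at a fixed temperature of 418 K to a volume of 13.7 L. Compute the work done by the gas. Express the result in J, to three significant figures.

W ≈ -1560 J

Isothermal: W = nRT ln(V₂/V₁) = P₁V₁ ln(V₂/V₁).
P₁V₁ = (76 kPa)(28.3 L) = 2151 J.
W = 2151 × ln(13.7/28.3) = 2151 × -0.7255
W_by_gas = -1560 J.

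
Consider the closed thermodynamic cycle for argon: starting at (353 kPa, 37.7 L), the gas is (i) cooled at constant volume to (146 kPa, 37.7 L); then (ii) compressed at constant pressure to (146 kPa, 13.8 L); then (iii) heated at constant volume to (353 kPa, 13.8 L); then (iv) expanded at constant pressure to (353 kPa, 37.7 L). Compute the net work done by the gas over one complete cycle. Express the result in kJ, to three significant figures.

Constant-volume legs do no work.
W(ii) = (146)(13.8 − 37.7) = -3489 J; W(iv) = (353)(37.7 − 13.8) = 8437 J.
W_net = -3489 + 8437 = 4947 J (the clockwise enclosed area).

W_net ≈ 4.95 kJ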